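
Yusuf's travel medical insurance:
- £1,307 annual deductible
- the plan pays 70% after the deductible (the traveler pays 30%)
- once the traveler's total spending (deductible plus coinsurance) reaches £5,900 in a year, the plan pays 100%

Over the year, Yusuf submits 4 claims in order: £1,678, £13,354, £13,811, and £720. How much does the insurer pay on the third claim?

Claim 1 (£1,678): £1,307 to deductible, leaving £371; coinsurance £371 × 30% = £111.30. Traveler pays £1,418.30; OOP now £1,418.30. Plan pays £1,678 − £1,418.30 = £259.70.
Claim 2 (£13,354): deductible already satisfied, so traveler's share is 30% × £13,354 = £4,006.20. Traveler pays £4,006.20; OOP now £5,424.50. Insurer: £13,354 − £4,006.20 = £9,347.80.
Claim 3 (£13,811): 30% coinsurance on £13,811 = £4,143.30. That would push OOP to £9,567.80, over the £5,900 cap, so traveler pays £5,900 − £5,424.50 = £475.50. Insurer: £13,811 − £475.50 = £13,335.50.

£13,335.50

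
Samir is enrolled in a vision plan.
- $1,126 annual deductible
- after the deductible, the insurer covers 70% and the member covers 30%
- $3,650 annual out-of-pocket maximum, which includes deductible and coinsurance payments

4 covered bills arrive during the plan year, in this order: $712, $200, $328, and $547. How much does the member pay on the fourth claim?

$164.10

Claim 1 ($712): all of it applies to the deductible. Member owes $712 (running OOP $712).
Claim 2 ($200): entire amount goes to the deductible. Cost to member: $200. OOP to date $912.
Claim 3 ($328): $214 to deductible, leaving $114; member's 30% is $34.20. Member owes $248.20 (running OOP $1,160.20).
Claim 4 ($547): 30% coinsurance on $547 = $164.10. Member pays $164.10; OOP now $1,324.30.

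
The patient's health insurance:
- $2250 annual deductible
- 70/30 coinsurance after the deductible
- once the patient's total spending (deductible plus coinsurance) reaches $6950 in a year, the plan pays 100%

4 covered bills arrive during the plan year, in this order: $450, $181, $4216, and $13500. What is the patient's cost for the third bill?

Claim 1 ($450): entire amount goes to the deductible. Cost to patient: $450. OOP to date $450.
Claim 2 ($181): entire amount goes to the deductible. Patient pays $181; OOP now $631.
Claim 3 ($4216): $1619 finishes the deductible; $2597 goes to coinsurance; 30% of $2597 = $779.10. Patient pays $2398.10; OOP now $3029.10.

$2398.10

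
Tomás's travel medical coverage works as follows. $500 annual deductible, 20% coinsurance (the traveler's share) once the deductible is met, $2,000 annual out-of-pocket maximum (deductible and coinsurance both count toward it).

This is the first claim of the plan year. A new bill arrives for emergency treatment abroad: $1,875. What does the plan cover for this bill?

Nothing has been paid toward the $500 deductible, so the first $500 of this charge is applied there.
The remaining $1,375 (= $1,875 − $500) moves to coinsurance.
Coinsurance: $1,375 × 20% = $275.
That puts the traveler's cost at $500 + $275 = $775 before any cap.
Cumulative spending $0 + $775 = $775 stays under the $2,000 maximum.
The plan picks up $1,875 − $775 = $1,100.

$1,100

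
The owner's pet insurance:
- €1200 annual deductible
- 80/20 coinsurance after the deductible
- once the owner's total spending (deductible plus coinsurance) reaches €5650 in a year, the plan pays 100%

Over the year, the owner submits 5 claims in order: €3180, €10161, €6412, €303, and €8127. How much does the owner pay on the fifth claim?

€678.80

Claim 1 — €3180: deductible takes €1200, €1980 remains; owner's 20% is €396. Owner owes €1596 (running OOP €1596).
Claim 2 — €10161: deductible met; 20% of €10161 = €2032.20. Cost to owner: €2032.20. OOP to date €3628.20.
Claim 3 — €6412: deductible met; 20% of €6412 = €1282.40. Owner pays €1282.40; OOP now €4910.60.
Claim 4 — €303: deductible already satisfied, so owner's share is 20% × €303 = €60.60. Owner pays €60.60; OOP now €4971.20.
Claim 5 — €8127: deductible met; 20% of €8127 = €1625.40. Adding that to €4971.20 gives €6596.60, past the €5650 cap; owner pays only €5650 − €4971.20 = €678.80.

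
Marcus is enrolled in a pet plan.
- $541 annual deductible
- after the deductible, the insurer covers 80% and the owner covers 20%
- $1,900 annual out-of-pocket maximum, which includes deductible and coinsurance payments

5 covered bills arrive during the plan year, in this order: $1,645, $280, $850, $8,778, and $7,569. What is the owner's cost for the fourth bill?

$912.20

#1 ($1,645): deductible takes $541, $1,104 remains; owner's 20% is $220.80. Owner pays $761.80; OOP now $761.80.
#2 ($280): deductible already satisfied, so owner's share is 20% × $280 = $56. Owner pays $56; OOP now $817.80.
#3 ($850): deductible met; 20% of $850 = $170. Cost to owner: $170. OOP to date $987.80.
#4 ($8,778): 20% coinsurance on $8,778 = $1,755.60. Adding that to $987.80 gives $2,743.40, past the $1,900 cap; owner pays only $1,900 − $987.80 = $912.20.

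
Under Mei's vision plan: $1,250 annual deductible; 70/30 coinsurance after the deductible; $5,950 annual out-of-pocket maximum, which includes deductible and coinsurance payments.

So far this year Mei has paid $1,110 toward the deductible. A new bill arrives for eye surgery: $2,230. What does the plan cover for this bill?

$1,110 of the $1,250 deductible is already met, leaving $140.
The remaining $2,090 (= $2,230 − $140) moves to coinsurance.
Coinsurance: $2,090 × 30% = $627.
Member responsibility before any cap: $140 + $627 = $767.
Year-to-date out-of-pocket becomes $1,110 + $767 = $1,877, still under the $5,950 maximum, so no cap applies.
The insurer covers the remainder: $2,230 − $767 = $1,463.

$1,463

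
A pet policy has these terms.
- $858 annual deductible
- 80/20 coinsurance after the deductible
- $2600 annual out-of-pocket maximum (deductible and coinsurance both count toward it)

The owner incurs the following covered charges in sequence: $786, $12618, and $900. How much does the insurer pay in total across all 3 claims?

Claim 1 — $786: all of it applies to the deductible. Owner pays $786; OOP now $786. Plan pays $786 − $786 = $0.
Claim 2 — $12618: $72 finishes the deductible; $12546 goes to coinsurance; owner's 20% is $2509.20. Claim cost before the cap: $72 + $2509.20 = $2581.20. OOP would hit $3367.20 > $2600, so the cap limits the owner to $2600 − $786 = $1814. Plan pays $12618 − $1814 = $10804.
Claim 3 — $900: deductible met; 20% of $900 = $180. OOP would hit $2780 > $2600, so the cap limits the owner to $2600 − $2600 = $0. Plan pays $900 − $0 = $900.
Insurer total = bills − owner's total = $14304 − $2600 = $11704.

$11704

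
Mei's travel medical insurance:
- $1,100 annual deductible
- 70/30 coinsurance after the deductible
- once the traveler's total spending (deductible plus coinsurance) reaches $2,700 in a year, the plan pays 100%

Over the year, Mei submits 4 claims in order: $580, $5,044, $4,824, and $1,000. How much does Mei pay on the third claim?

Claim 1 ($580): fully absorbed by the deductible. Traveler pays $580; OOP now $580.
Claim 2 ($5,044): $520 finishes the deductible; $4,524 goes to coinsurance; traveler's 30% is $1,357.20. Traveler pays $1,877.20; OOP now $2,457.20.
Claim 3 ($4,824): deductible already satisfied, so traveler's share is 30% × $4,824 = $1,447.20. That would push OOP to $3,904.40, over the $2,700 cap, so traveler pays $2,700 − $2,457.20 = $242.80.

$242.80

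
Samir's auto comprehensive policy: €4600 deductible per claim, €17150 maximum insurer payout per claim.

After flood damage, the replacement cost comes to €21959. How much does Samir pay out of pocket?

€4809

Subtract the deductible: €21959 − €4600 = €17359.
€17359 exceeds the €17150 limit, so the insurer pays the limit: €17150.
The policyholder bears the rest of the original loss: €21959 − €17150 = €4809.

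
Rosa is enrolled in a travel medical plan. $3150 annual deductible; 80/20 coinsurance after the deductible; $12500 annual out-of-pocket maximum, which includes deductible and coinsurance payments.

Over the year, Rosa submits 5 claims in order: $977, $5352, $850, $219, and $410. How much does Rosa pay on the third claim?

Claim 1 — $977: entire amount goes to the deductible. Cost to traveler: $977. OOP to date $977.
Claim 2 — $5352: $2173 finishes the deductible; $3179 goes to coinsurance; coinsurance $3179 × 20% = $635.80. Traveler owes $2808.80 (running OOP $3785.80).
Claim 3 — $850: 20% coinsurance on $850 = $170. Traveler owes $170 (running OOP $3955.80).

$170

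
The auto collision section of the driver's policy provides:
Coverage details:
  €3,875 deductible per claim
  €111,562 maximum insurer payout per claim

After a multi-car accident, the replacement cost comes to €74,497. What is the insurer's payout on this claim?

Less the €3,875 deductible: €74,497 − €3,875 = €70,622.
€70,622 ≤ €111,562, so the limit doesn't bind; insurer pays €70,622.

€70,622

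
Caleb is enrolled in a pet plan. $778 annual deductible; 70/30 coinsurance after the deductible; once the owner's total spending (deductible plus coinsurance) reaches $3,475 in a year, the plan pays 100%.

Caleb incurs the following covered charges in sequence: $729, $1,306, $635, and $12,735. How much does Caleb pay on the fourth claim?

Bill 1, $729: all of it applies to the deductible. Cost to owner: $729. OOP to date $729.
Bill 2, $1,306: $49 finishes the deductible; $1,257 goes to coinsurance; owner's 30% is $377.10. Owner owes $426.10 (running OOP $1,155.10).
Bill 3, $635: 30% coinsurance on $635 = $190.50. Owner pays $190.50; OOP now $1,345.60.
Bill 4, $12,735: deductible already satisfied, so owner's share is 30% × $12,735 = $3,820.50. OOP would hit $5,166.10 > $3,475, so the cap limits the owner to $3,475 − $1,345.60 = $2,129.40.

$2,129.40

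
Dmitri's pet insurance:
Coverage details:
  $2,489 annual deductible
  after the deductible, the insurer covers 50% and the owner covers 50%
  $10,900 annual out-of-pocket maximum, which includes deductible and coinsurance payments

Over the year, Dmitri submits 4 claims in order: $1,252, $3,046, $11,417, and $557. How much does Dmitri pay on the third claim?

Claim 1 ($1,252): fully absorbed by the deductible. Owner pays $1,252; OOP now $1,252.
Claim 2 ($3,046): $1,237 finishes the deductible; $1,809 goes to coinsurance; coinsurance $1,809 × 50% = $904.50. Owner owes $2,141.50 (running OOP $3,393.50).
Claim 3 ($11,417): deductible already satisfied, so owner's share is 50% × $11,417 = $5,708.50. Owner pays $5,708.50; OOP now $9,102.

$5,708.50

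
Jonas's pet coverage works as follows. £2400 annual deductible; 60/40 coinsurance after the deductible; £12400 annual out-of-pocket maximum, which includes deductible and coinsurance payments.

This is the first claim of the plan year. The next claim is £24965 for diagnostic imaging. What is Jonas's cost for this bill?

Nothing has been paid toward the £2400 deductible, so the first £2400 of this charge is applied there.
After the £2400 deductible portion, £24965 − £2400 = £22565 is subject to coinsurance.
Coinsurance: £22565 × 40% = £9026.
That puts the owner's cost at £2400 + £9026 = £11426 before any cap.
Year-to-date out-of-pocket becomes £0 + £11426 = £11426, still under the £12400 maximum, so no cap applies.

£11426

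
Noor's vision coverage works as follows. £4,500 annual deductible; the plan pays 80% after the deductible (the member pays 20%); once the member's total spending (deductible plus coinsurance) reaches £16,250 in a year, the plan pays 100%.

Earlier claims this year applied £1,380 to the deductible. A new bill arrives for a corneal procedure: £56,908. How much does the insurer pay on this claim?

£43,030.40

Deductible still to meet: £4,500 − £1,380 = £3,120.
The remaining £53,788 (= £56,908 − £3,120) moves to coinsurance.
Member's 20% share of £53,788 is £10,757.60.
So the member owes £3,120 + £10,757.60 = £13,877.60 before any cap.
Cumulative spending £1,380 + £13,877.60 = £15,257.60 stays under the £16,250 maximum.
The insurer covers the remainder: £56,908 − £13,877.60 = £43,030.40.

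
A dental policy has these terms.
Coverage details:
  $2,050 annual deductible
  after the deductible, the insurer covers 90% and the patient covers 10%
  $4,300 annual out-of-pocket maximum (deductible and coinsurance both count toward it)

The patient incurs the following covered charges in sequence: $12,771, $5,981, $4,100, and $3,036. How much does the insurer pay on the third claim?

#1 ($12,771): $2,050 finishes the deductible; $10,721 goes to coinsurance; 10% of $10,721 = $1,072.10. Cost to patient: $3,122.10. OOP to date $3,122.10. Plan pays $12,771 − $3,122.10 = $9,648.90.
#2 ($5,981): deductible already satisfied, so patient's share is 10% × $5,981 = $598.10. Patient pays $598.10; OOP now $3,720.20. Insurer: $5,981 − $598.10 = $5,382.90.
#3 ($4,100): 10% coinsurance on $4,100 = $410. Patient owes $410 (running OOP $4,130.20). Insurer: $4,100 − $410 = $3,690.

$3,690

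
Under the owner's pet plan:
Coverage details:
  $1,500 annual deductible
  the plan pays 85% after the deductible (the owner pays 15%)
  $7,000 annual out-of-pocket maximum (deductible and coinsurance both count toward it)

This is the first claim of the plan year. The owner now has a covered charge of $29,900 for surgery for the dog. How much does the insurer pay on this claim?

$24,140

Deductible not yet touched, so the first $1,500 of the bill goes to the deductible.
After the $1,500 deductible portion, $29,900 − $1,500 = $28,400 is subject to coinsurance.
15% of $28,400 = $4,260 falls to the owner.
Owner responsibility before any cap: $1,500 + $4,260 = $5,760.
Cumulative spending $0 + $5,760 = $5,760 stays under the $7,000 maximum.
The plan picks up $29,900 − $5,760 = $24,140.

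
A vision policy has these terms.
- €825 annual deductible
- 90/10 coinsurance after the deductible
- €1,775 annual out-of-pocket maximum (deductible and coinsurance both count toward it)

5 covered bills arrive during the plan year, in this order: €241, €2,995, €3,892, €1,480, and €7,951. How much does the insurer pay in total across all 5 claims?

€14,784

Claim 1 (€241): all of it applies to the deductible. Member owes €241 (running OOP €241). Plan pays €241 − €241 = €0.
Claim 2 (€2,995): €584 finishes the deductible; €2,411 goes to coinsurance; 10% of €2,411 = €241.10. Member pays €825.10; OOP now €1,066.10. Plan pays €2,995 − €825.10 = €2,169.90.
Claim 3 (€3,892): 10% coinsurance on €3,892 = €389.20. Cost to member: €389.20. OOP to date €1,455.30. Plan pays €3,892 − €389.20 = €3,502.80.
Claim 4 (€1,480): deductible met; 10% of €1,480 = €148. Member owes €148 (running OOP €1,603.30). Insurer: €1,480 − €148 = €1,332.
Claim 5 (€7,951): 10% coinsurance on €7,951 = €795.10. That would push OOP to €2,398.40, over the €1,775 cap, so member pays €1,775 − €1,603.30 = €171.70. Plan pays €7,951 − €171.70 = €7,779.30.
Insurer total: €0 + €2,169.90 + €3,502.80 + €1,332 + €7,779.30 = €14,784.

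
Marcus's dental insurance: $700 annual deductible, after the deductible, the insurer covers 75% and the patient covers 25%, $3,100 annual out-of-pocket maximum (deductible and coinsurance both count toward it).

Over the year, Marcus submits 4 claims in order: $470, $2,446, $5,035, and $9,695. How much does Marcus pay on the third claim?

$1,258.75

Bill 1, $470: all of it applies to the deductible. Cost to patient: $470. OOP to date $470.
Bill 2, $2,446: $230 finishes the deductible; $2,216 goes to coinsurance; patient's 25% is $554. Cost to patient: $784. OOP to date $1,254.
Bill 3, $5,035: deductible already satisfied, so patient's share is 25% × $5,035 = $1,258.75. Cost to patient: $1,258.75. OOP to date $2,512.75.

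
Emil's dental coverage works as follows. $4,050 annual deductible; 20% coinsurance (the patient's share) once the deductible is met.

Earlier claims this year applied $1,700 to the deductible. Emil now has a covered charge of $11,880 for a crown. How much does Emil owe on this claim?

$4,256

Deductible still to meet: $4,050 − $1,700 = $2,350.
That leaves $11,880 − $2,350 = $9,530 for coinsurance.
Patient's 20% share of $9,530 is $1,906.
So the patient owes $2,350 + $1,906 = $4,256.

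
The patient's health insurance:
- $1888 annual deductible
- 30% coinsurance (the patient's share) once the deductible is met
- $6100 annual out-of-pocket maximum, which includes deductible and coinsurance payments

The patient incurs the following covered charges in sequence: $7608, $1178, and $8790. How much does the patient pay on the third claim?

Bill 1, $7608: $1888 finishes the deductible; $5720 goes to coinsurance; 30% of $5720 = $1716. Patient pays $3604; OOP now $3604.
Bill 2, $1178: deductible met; 30% of $1178 = $353.40. Cost to patient: $353.40. OOP to date $3957.40.
Bill 3, $8790: 30% coinsurance on $8790 = $2637. OOP would hit $6594.40 > $6100, so the cap limits the patient to $6100 − $3957.40 = $2142.60.

$2142.60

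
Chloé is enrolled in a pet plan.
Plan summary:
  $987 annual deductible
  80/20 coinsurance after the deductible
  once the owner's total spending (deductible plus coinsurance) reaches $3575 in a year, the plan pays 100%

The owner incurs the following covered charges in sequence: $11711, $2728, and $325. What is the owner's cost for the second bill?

$443.20

#1 ($11711): $987 to deductible, leaving $10724; coinsurance $10724 × 20% = $2144.80. Cost to owner: $3131.80. OOP to date $3131.80.
#2 ($2728): deductible already satisfied, so owner's share is 20% × $2728 = $545.60. Adding that to $3131.80 gives $3677.40, past the $3575 cap; owner pays only $3575 − $3131.80 = $443.20.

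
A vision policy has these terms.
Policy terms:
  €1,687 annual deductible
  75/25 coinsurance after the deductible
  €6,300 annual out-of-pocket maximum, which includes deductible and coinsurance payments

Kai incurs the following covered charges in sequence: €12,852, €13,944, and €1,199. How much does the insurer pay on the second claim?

€12,122.25

Bill 1, €12,852: €1,687 to deductible, leaving €11,165; member's 25% is €2,791.25. Member pays €4,478.25; OOP now €4,478.25. Plan pays €12,852 − €4,478.25 = €8,373.75.
Bill 2, €13,944: deductible met; 25% of €13,944 = €3,486. That would push OOP to €7,964.25, over the €6,300 cap, so member pays €6,300 − €4,478.25 = €1,821.75. Plan pays €13,944 − €1,821.75 = €12,122.25.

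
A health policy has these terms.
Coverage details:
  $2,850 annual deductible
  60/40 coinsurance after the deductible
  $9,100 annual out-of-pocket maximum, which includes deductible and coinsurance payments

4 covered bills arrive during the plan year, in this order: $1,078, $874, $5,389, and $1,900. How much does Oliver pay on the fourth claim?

#1 ($1,078): fully absorbed by the deductible. Cost to patient: $1,078. OOP to date $1,078.
#2 ($874): fully absorbed by the deductible. Patient owes $874 (running OOP $1,952).
#3 ($5,389): deductible takes $898, $4,491 remains; coinsurance $4,491 × 40% = $1,796.40. Cost to patient: $2,694.40. OOP to date $4,646.40.
#4 ($1,900): deductible already satisfied, so patient's share is 40% × $1,900 = $760. Patient pays $760; OOP now $5,406.40.

$760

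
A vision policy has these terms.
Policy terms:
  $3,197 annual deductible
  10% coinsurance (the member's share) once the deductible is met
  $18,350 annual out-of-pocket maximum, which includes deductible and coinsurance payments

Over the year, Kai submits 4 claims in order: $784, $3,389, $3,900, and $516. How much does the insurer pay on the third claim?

#1 ($784): entire amount goes to the deductible. Member pays $784; OOP now $784. Plan pays $784 − $784 = $0.
#2 ($3,389): $2,413 to deductible, leaving $976; 10% of $976 = $97.60. Cost to member: $2,510.60. OOP to date $3,294.60. Insurer: $3,389 − $2,510.60 = $878.40.
#3 ($3,900): deductible already satisfied, so member's share is 10% × $3,900 = $390. Member pays $390; OOP now $3,684.60. Plan pays $3,900 − $390 = $3,510.

$3,510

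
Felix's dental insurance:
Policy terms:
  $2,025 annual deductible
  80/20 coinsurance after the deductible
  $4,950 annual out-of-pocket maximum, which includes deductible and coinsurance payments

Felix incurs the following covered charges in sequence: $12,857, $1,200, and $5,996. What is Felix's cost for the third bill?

$518.60

Claim 1 — $12,857: $2,025 to deductible, leaving $10,832; 20% of $10,832 = $2,166.40. Patient owes $4,191.40 (running OOP $4,191.40).
Claim 2 — $1,200: deductible already satisfied, so patient's share is 20% × $1,200 = $240. Patient owes $240 (running OOP $4,431.40).
Claim 3 — $5,996: 20% coinsurance on $5,996 = $1,199.20. That would push OOP to $5,630.60, over the $4,950 cap, so patient pays $4,950 − $4,431.40 = $518.60.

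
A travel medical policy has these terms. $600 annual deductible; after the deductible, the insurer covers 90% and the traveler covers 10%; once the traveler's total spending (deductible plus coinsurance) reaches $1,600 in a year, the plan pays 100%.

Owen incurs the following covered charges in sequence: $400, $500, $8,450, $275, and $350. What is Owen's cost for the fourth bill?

Claim 1 — $400: fully absorbed by the deductible. Cost to traveler: $400. OOP to date $400.
Claim 2 — $500: $200 finishes the deductible; $300 goes to coinsurance; coinsurance $300 × 10% = $30. Traveler owes $230 (running OOP $630).
Claim 3 — $8,450: 10% coinsurance on $8,450 = $845. Traveler pays $845; OOP now $1,475.
Claim 4 — $275: 10% coinsurance on $275 = $27.50. Traveler owes $27.50 (running OOP $1,502.50).

$27.50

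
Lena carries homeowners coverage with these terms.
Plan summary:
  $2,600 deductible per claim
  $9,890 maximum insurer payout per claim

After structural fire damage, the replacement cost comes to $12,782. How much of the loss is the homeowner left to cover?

$2,892

After the deductible, $12,782 − $2,600 = $10,182 remains.
The $9,890 per-incident cap binds; insurer pays $9,890.
Homeowner's share is the uncovered remainder: $12,782 − $9,890 = $2,892.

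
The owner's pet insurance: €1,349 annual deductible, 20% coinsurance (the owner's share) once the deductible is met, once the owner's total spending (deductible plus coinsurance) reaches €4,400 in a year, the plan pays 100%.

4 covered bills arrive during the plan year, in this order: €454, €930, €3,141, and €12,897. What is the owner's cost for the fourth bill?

Bill 1, €454: all of it applies to the deductible. Cost to owner: €454. OOP to date €454.
Bill 2, €930: €895 to deductible, leaving €35; 20% of €35 = €7. Owner pays €902; OOP now €1,356.
Bill 3, €3,141: deductible already satisfied, so owner's share is 20% × €3,141 = €628.20. Owner owes €628.20 (running OOP €1,984.20).
Bill 4, €12,897: deductible already satisfied, so owner's share is 20% × €12,897 = €2,579.40. OOP would hit €4,563.60 > €4,400, so the cap limits the owner to €4,400 − €1,984.20 = €2,415.80.

€2,415.80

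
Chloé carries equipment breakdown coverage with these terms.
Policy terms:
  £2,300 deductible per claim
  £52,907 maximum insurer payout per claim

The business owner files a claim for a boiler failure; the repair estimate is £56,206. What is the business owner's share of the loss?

£3,299

After the deductible, £56,206 − £2,300 = £53,906 remains.
Since £53,906 > £52,907, the payout is capped at £52,907.
The business owner bears the rest of the original loss: £56,206 − £52,907 = £3,299.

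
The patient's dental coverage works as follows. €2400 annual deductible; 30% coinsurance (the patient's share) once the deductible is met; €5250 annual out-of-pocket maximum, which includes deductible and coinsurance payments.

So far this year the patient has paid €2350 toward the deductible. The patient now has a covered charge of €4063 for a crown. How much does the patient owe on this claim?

€2350 of the €2400 deductible is already met, leaving €50.
That leaves €4063 − €50 = €4013 for coinsurance.
30% of €4013 = €1203.90 falls to the patient.
Patient responsibility before any cap: €50 + €1203.90 = €1253.90.
Cumulative spending €2350 + €1253.90 = €3603.90 stays under the €5250 maximum.

€1253.90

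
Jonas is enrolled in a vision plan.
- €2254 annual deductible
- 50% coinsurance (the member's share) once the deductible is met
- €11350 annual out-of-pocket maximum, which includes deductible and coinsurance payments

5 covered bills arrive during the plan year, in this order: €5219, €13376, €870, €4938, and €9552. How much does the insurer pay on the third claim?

Claim 1 — €5219: deductible takes €2254, €2965 remains; coinsurance €2965 × 50% = €1482.50. Member owes €3736.50 (running OOP €3736.50). Insurer: €5219 − €3736.50 = €1482.50.
Claim 2 — €13376: 50% coinsurance on €13376 = €6688. Member pays €6688; OOP now €10424.50. Insurer: €13376 − €6688 = €6688.
Claim 3 — €870: deductible already satisfied, so member's share is 50% × €870 = €435. Member pays €435; OOP now €10859.50. Insurer: €870 − €435 = €435.

€435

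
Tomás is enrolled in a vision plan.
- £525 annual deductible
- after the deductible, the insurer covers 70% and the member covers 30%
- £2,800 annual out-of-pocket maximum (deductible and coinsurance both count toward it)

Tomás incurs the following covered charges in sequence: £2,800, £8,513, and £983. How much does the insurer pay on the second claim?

£6,920.50

Bill 1, £2,800: £525 to deductible, leaving £2,275; coinsurance £2,275 × 30% = £682.50. Member owes £1,207.50 (running OOP £1,207.50). Insurer: £2,800 − £1,207.50 = £1,592.50.
Bill 2, £8,513: deductible met; 30% of £8,513 = £2,553.90. OOP would hit £3,761.40 > £2,800, so the cap limits the member to £2,800 − £1,207.50 = £1,592.50. Plan pays £8,513 − £1,592.50 = £6,920.50.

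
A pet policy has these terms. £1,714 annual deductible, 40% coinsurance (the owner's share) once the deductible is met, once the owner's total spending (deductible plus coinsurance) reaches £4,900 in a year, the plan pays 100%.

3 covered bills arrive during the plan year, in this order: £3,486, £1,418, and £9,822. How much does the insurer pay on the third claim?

£7,912

Claim 1 — £3,486: £1,714 to deductible, leaving £1,772; coinsurance £1,772 × 40% = £708.80. Cost to owner: £2,422.80. OOP to date £2,422.80. Plan pays £3,486 − £2,422.80 = £1,063.20.
Claim 2 — £1,418: 40% coinsurance on £1,418 = £567.20. Owner owes £567.20 (running OOP £2,990). Plan pays £1,418 − £567.20 = £850.80.
Claim 3 — £9,822: deductible already satisfied, so owner's share is 40% × £9,822 = £3,928.80. Adding that to £2,990 gives £6,918.80, past the £4,900 cap; owner pays only £4,900 − £2,990 = £1,910. Insurer: £9,822 − £1,910 = £7,912.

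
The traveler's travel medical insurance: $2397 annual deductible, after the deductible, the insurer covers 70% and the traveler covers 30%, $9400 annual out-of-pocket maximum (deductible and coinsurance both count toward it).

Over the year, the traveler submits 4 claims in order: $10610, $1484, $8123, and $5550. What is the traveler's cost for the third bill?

$2436.90

Claim 1 ($10610): $2397 finishes the deductible; $8213 goes to coinsurance; 30% of $8213 = $2463.90. Traveler pays $4860.90; OOP now $4860.90.
Claim 2 ($1484): 30% coinsurance on $1484 = $445.20. Traveler pays $445.20; OOP now $5306.10.
Claim 3 ($8123): 30% coinsurance on $8123 = $2436.90. Traveler owes $2436.90 (running OOP $7743).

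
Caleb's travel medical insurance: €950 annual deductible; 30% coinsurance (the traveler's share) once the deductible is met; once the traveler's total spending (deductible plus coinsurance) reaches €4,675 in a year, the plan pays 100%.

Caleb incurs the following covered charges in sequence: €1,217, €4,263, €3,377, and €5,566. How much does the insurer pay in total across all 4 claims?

€9,748

Claim 1 (€1,217): deductible takes €950, €267 remains; traveler's 30% is €80.10. Traveler pays €1,030.10; OOP now €1,030.10. Insurer: €1,217 − €1,030.10 = €186.90.
Claim 2 (€4,263): 30% coinsurance on €4,263 = €1,278.90. Traveler owes €1,278.90 (running OOP €2,309). Insurer: €4,263 − €1,278.90 = €2,984.10.
Claim 3 (€3,377): deductible already satisfied, so traveler's share is 30% × €3,377 = €1,013.10. Traveler owes €1,013.10 (running OOP €3,322.10). Insurer: €3,377 − €1,013.10 = €2,363.90.
Claim 4 (€5,566): 30% coinsurance on €5,566 = €1,669.80. Adding that to €3,322.10 gives €4,991.90, past the €4,675 cap; traveler pays only €4,675 − €3,322.10 = €1,352.90. Insurer: €5,566 − €1,352.90 = €4,213.10.
Insurer total = bills − traveler's total = €14,423 − €4,675 = €9,748.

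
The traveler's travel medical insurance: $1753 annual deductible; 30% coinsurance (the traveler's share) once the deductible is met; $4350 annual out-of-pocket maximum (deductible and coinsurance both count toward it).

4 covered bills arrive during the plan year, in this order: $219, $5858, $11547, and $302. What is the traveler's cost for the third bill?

#1 ($219): all of it applies to the deductible. Traveler pays $219; OOP now $219.
#2 ($5858): $1534 finishes the deductible; $4324 goes to coinsurance; traveler's 30% is $1297.20. Traveler pays $2831.20; OOP now $3050.20.
#3 ($11547): 30% coinsurance on $11547 = $3464.10. Adding that to $3050.20 gives $6514.30, past the $4350 cap; traveler pays only $4350 − $3050.20 = $1299.80.

$1299.80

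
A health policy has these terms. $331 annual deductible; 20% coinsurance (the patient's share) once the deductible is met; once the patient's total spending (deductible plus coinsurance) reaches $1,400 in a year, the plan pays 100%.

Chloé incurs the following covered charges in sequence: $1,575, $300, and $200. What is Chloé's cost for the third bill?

$40

Claim 1 — $1,575: deductible takes $331, $1,244 remains; coinsurance $1,244 × 20% = $248.80. Cost to patient: $579.80. OOP to date $579.80.
Claim 2 — $300: deductible met; 20% of $300 = $60. Cost to patient: $60. OOP to date $639.80.
Claim 3 — $200: 20% coinsurance on $200 = $40. Patient owes $40 (running OOP $679.80).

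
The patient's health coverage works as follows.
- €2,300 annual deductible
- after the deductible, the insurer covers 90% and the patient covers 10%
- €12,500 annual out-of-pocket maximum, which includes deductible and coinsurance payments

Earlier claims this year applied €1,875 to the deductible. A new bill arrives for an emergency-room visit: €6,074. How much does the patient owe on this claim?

€989.90

€1,875 of the €2,300 deductible is already met, leaving €425.
The remaining €5,649 (= €6,074 − €425) moves to coinsurance.
Patient's 10% share of €5,649 is €564.90.
So the patient owes €425 + €564.90 = €989.90 before any cap.
Cumulative spending €1,875 + €989.90 = €2,864.90 stays under the €12,500 maximum.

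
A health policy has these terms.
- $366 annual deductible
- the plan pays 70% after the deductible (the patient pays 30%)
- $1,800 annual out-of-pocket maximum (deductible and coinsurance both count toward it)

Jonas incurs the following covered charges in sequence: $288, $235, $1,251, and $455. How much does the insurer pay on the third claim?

#1 ($288): entire amount goes to the deductible. Patient pays $288; OOP now $288. Insurer: $288 − $288 = $0.
#2 ($235): $78 finishes the deductible; $157 goes to coinsurance; coinsurance $157 × 30% = $47.10. Cost to patient: $125.10. OOP to date $413.10. Plan pays $235 − $125.10 = $109.90.
#3 ($1,251): deductible already satisfied, so patient's share is 30% × $1,251 = $375.30. Cost to patient: $375.30. OOP to date $788.40. Insurer: $1,251 − $375.30 = $875.70.

$875.70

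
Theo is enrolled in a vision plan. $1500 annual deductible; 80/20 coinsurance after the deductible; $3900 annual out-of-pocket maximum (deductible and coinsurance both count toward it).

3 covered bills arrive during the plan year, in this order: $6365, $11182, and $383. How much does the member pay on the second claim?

$1427

Claim 1 — $6365: $1500 finishes the deductible; $4865 goes to coinsurance; coinsurance $4865 × 20% = $973. Member pays $2473; OOP now $2473.
Claim 2 — $11182: 20% coinsurance on $11182 = $2236.40. OOP would hit $4709.40 > $3900, so the cap limits the member to $3900 − $2473 = $1427.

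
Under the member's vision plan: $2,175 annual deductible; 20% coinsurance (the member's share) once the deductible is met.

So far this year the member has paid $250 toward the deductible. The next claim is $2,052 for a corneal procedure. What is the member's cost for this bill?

$1,950.40

Deductible still to meet: $2,175 − $250 = $1,925.
The remaining $127 (= $2,052 − $1,925) moves to coinsurance.
20% of $127 = $25.40 falls to the member.
Member responsibility: $1,925 + $25.40 = $1,950.40.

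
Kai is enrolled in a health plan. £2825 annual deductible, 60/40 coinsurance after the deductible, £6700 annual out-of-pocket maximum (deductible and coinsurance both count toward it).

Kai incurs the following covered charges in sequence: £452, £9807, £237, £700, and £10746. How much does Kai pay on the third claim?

Claim 1 — £452: all of it applies to the deductible. Cost to patient: £452. OOP to date £452.
Claim 2 — £9807: deductible takes £2373, £7434 remains; coinsurance £7434 × 40% = £2973.60. Patient owes £5346.60 (running OOP £5798.60).
Claim 3 — £237: deductible already satisfied, so patient's share is 40% × £237 = £94.80. Cost to patient: £94.80. OOP to date £5893.40.

£94.80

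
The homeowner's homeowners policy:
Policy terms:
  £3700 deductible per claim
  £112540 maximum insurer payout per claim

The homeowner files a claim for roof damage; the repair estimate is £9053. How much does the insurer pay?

Subtract the deductible: £9053 − £3700 = £5353.
£5353 ≤ £112540, so the limit doesn't bind; insurer pays £5353.

£5353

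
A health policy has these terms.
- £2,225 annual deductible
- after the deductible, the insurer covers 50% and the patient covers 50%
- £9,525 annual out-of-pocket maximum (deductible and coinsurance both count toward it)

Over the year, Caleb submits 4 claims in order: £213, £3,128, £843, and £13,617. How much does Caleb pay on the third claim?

Claim 1 — £213: entire amount goes to the deductible. Cost to patient: £213. OOP to date £213.
Claim 2 — £3,128: £2,012 to deductible, leaving £1,116; 50% of £1,116 = £558. Patient owes £2,570 (running OOP £2,783).
Claim 3 — £843: deductible already satisfied, so patient's share is 50% × £843 = £421.50. Patient owes £421.50 (running OOP £3,204.50).

£421.50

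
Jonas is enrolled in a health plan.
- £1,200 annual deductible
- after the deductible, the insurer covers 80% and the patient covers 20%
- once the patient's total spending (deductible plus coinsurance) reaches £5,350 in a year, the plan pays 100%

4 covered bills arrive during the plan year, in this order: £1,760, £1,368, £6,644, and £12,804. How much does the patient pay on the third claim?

Bill 1, £1,760: deductible takes £1,200, £560 remains; coinsurance £560 × 20% = £112. Patient pays £1,312; OOP now £1,312.
Bill 2, £1,368: deductible met; 20% of £1,368 = £273.60. Patient owes £273.60 (running OOP £1,585.60).
Bill 3, £6,644: 20% coinsurance on £6,644 = £1,328.80. Patient owes £1,328.80 (running OOP £2,914.40).

£1,328.80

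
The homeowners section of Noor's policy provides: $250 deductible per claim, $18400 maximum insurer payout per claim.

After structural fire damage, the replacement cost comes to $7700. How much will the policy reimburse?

Less the $250 deductible: $7700 − $250 = $7450.
That's under the $18400 cap, so the insurer reimburses the full $7450.

$7450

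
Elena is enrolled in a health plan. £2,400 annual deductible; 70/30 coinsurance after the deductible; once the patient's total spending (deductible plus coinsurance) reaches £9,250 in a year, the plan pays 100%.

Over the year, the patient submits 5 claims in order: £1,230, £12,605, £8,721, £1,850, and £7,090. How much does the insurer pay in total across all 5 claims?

Claim 1 — £1,230: fully absorbed by the deductible. Cost to patient: £1,230. OOP to date £1,230. Insurer: £1,230 − £1,230 = £0.
Claim 2 — £12,605: £1,170 to deductible, leaving £11,435; patient's 30% is £3,430.50. Patient owes £4,600.50 (running OOP £5,830.50). Plan pays £12,605 − £4,600.50 = £8,004.50.
Claim 3 — £8,721: deductible met; 30% of £8,721 = £2,616.30. Patient pays £2,616.30; OOP now £8,446.80. Insurer: £8,721 − £2,616.30 = £6,104.70.
Claim 4 — £1,850: deductible met; 30% of £1,850 = £555. Cost to patient: £555. OOP to date £9,001.80. Plan pays £1,850 − £555 = £1,295.
Claim 5 — £7,090: deductible met; 30% of £7,090 = £2,127. OOP would hit £11,128.80 > £9,250, so the cap limits the patient to £9,250 − £9,001.80 = £248.20. Plan pays £7,090 − £248.20 = £6,841.80.
Insurer total = bills − patient's total = £31,496 − £9,250 = £22,246.

£22,246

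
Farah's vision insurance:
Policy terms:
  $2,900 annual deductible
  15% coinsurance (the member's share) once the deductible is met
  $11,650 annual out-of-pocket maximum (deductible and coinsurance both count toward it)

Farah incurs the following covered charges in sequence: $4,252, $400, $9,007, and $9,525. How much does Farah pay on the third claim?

Claim 1 ($4,252): deductible takes $2,900, $1,352 remains; coinsurance $1,352 × 15% = $202.80. Member pays $3,102.80; OOP now $3,102.80.
Claim 2 ($400): deductible already satisfied, so member's share is 15% × $400 = $60. Cost to member: $60. OOP to date $3,162.80.
Claim 3 ($9,007): deductible met; 15% of $9,007 = $1,351.05. Member owes $1,351.05 (running OOP $4,513.85).

$1,351.05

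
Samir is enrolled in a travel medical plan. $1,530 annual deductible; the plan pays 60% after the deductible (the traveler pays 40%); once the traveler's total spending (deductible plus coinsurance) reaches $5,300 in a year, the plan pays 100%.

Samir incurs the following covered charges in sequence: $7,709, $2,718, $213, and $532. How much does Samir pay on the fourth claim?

Bill 1, $7,709: $1,530 to deductible, leaving $6,179; traveler's 40% is $2,471.60. Traveler pays $4,001.60; OOP now $4,001.60.
Bill 2, $2,718: deductible met; 40% of $2,718 = $1,087.20. Traveler owes $1,087.20 (running OOP $5,088.80).
Bill 3, $213: deductible met; 40% of $213 = $85.20. Traveler pays $85.20; OOP now $5,174.
Bill 4, $532: deductible met; 40% of $532 = $212.80. Adding that to $5,174 gives $5,386.80, past the $5,300 cap; traveler pays only $5,300 − $5,174 = $126.

$126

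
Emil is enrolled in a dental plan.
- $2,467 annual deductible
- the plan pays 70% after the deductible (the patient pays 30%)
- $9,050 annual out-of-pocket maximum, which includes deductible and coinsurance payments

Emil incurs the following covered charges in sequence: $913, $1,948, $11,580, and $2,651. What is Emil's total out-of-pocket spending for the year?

$6,854.50

Claim 1 — $913: fully absorbed by the deductible. Cost to patient: $913. OOP to date $913.
Claim 2 — $1,948: deductible takes $1,554, $394 remains; coinsurance $394 × 30% = $118.20. Patient pays $1,672.20; OOP now $2,585.20.
Claim 3 — $11,580: deductible already satisfied, so patient's share is 30% × $11,580 = $3,474. Patient owes $3,474 (running OOP $6,059.20).
Claim 4 — $2,651: deductible met; 30% of $2,651 = $795.30. Patient pays $795.30; OOP now $6,854.50.
Total paid by the patient: $913 + $1,672.20 + $3,474 + $795.30 = $6,854.50.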